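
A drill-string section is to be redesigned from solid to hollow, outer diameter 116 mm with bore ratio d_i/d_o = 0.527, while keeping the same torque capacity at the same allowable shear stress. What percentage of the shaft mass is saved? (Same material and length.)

23.8 %

Equal τ_max and T ⇒ the solid shaft needs d_s³ = d_o³(1−k⁴), so d_s = 116·(1−0.527⁴)^(1/3) = 112.9 mm.
Area ratio A_h/A_s = d_o²(1−k²)/d_s² = (1−k²)/(1−k⁴)^(2/3) = 0.7620.
Mass saving = 1 − 0.7620 = 23.8 %.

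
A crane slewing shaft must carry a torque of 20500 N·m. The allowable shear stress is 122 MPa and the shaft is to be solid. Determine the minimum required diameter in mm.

For a solid shaft τ_max = 16T/(πd³), so d = (16T/(π τ_allow))^(1/3) = (16·20500/(π·1.22×10^8))^(1/3) = 0.09494 m.

94.9 mm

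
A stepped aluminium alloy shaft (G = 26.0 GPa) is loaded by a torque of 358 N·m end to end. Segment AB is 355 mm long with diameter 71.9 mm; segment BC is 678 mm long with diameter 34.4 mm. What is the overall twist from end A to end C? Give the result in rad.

J_AB = π(0.0719)⁴/32 = 2.62×10^-6 m⁴; J_BC = π(0.0344)⁴/32 = 1.37×10^-7 m⁴.
θ = (T/G)·Σ L_i/J_i = (358.0/26.0×10⁹)·(0.355/2.62×10^-6 + 0.678/1.37×10^-7) = 0.06977 rad.

0.0698 rad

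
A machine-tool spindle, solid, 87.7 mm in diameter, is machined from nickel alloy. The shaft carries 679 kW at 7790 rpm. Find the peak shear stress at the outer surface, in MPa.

6.28 MPa

ω = 2π·7790/60 = 815.8 rad/s, so T = P/ω = 679×10³ / 815.8 = 832.3 N·m.
J = πd⁴/32 = π(0.0877)⁴/32 = 5.808×10^-6 m⁴.
τ_max = T·r/J = 832.3 × 0.0439 / 5.808×10^-6 = 6.285×10^6 Pa.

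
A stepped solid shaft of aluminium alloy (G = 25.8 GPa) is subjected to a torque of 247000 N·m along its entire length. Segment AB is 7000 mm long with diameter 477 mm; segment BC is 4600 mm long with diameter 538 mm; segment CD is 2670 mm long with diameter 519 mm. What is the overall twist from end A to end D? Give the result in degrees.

J_AB = π(0.477)⁴/32 = 5.08×10^-3 m⁴; J_BC = π(0.538)⁴/32 = 8.22×10^-3 m⁴; J_CD = π(0.519)⁴/32 = 7.12×10^-3 m⁴.
θ = (T/G)·Σ L_i/J_i = (247000/25.8×10⁹)·(7.00/5.08×10^-3 + 4.60/8.22×10^-3 + 2.67/7.12×10^-3) = 0.02213 rad.

1.27°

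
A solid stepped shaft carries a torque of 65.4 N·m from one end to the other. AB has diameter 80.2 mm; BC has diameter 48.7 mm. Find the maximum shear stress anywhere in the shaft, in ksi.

0.418 ksi

Under the same torque, τ_max = 16T/(πd³) is largest where d is smallest — segment BC (d = 48.7 mm).
τ_max = 16·65.40/(π·(0.0487)³) = 2.884×10^6 Pa.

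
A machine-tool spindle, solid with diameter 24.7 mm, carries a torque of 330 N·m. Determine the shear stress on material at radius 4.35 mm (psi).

J = πd⁴/32 = π(0.0247)⁴/32 = 3.654×10^-8 m⁴.
Shear stress varies linearly with radius: τ = T·r/J = 330.0 × 0.00435 / 3.654×10^-8 = 3.928×10^7 Pa.

5700 psi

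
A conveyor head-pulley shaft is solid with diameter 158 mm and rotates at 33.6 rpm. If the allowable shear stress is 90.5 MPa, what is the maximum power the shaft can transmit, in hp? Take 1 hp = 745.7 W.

J = πd⁴/32 = π(0.158)⁴/32 = 6.118×10^-5 m⁴.
T_max = τ_allow·J/r = 9.05×10^7 × 6.118×10^-5 / 0.0790 = 70090 N·m.
ω = 2π·33.6/60 = 3.519 rad/s, so P_max = T_max·ω = 2.466×10^5 W.

331 hp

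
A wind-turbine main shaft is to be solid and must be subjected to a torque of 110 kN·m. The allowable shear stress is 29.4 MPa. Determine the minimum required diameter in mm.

267 mm

For a solid shaft τ_max = 16T/(πd³), so d = (16T/(π τ_allow))^(1/3) = (16·110000/(π·2.94×10^7))^(1/3) = 0.2671 m.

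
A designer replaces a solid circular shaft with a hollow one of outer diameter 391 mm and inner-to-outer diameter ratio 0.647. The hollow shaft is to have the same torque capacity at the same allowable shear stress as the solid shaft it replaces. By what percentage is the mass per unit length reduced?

33.9 %

Equal τ_max and T ⇒ the solid shaft needs d_s³ = d_o³(1−k⁴), so d_s = 391·(1−0.647⁴)^(1/3) = 366.7 mm.
Area ratio A_h/A_s = d_o²(1−k²)/d_s² = (1−k²)/(1−k⁴)^(2/3) = 0.6611.
Mass saving = 1 − 0.6611 = 33.9 %.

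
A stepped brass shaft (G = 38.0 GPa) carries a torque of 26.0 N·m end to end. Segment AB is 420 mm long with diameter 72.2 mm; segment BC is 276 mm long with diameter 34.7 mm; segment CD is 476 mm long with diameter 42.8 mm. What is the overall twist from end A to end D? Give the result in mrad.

2.42 mrad

J_AB = π(0.0722)⁴/32 = 2.67×10^-6 m⁴; J_BC = π(0.0347)⁴/32 = 1.42×10^-7 m⁴; J_CD = π(0.0428)⁴/32 = 3.29×10^-7 m⁴.
θ = (T/G)·Σ L_i/J_i = (26.00/38.0×10⁹)·(0.420/2.67×10^-6 + 0.276/1.42×10^-7 + 0.476/3.29×10^-7) = 2.423×10^-3 rad.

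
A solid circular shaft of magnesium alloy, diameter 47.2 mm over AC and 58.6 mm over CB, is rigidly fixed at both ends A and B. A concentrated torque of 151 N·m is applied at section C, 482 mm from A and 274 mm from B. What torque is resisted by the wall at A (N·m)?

29.2 N·m

Compatibility: T_A·a/J_AC = T_B·b/J_CB with T_A + T_B = T₀.
J_AC = 4.87×10^-7 m⁴, J_CB = 1.16×10^-6 m⁴, so T_A = T₀·(J_AC/a)/((J_AC/a)+(J_CB/b)) = 29.15 N·m, T_B = 121.8 N·m.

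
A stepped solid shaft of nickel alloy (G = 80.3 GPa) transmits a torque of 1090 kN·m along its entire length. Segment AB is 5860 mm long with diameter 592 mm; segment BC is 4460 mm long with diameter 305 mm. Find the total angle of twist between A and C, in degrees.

J_AB = π(0.592)⁴/32 = 0.0121 m⁴; J_BC = π(0.305)⁴/32 = 8.50×10^-4 m⁴.
θ = (T/G)·Σ L_i/J_i = (1.090e6/80.3×10⁹)·(5.86/0.0121 + 4.46/8.50×10^-4) = 0.07786 rad.

4.46°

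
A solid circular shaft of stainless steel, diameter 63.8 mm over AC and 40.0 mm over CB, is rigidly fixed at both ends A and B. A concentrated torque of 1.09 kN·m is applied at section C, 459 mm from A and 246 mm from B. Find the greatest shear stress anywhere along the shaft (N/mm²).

19.4 N/mm²

Compatibility: T_A·a/J_AC = T_B·b/J_CB with T_A + T_B = T₀.
J_AC = 1.63×10^-6 m⁴, J_CB = 2.51×10^-7 m⁴, so T_A = T₀·(J_AC/a)/((J_AC/a)+(J_CB/b)) = 846.1 N·m, T_B = 243.9 N·m.
τ in each portion: τ_AC = 1.66×10^7 Pa, τ_CB = 1.94×10^7 Pa; maximum is in CB.
τ_max = T_CB·r/J = 243.9·0.0200/2.51×10^-7 = 1.941×10^7 Pa.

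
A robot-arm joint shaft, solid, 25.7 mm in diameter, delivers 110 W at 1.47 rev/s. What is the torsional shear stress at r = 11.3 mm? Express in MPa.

3.14 MPa

ω = 2π·1.47 = 9.236 rad/s, so T = P/ω = 110 / 9.236 = 11.91 N·m.
J = πd⁴/32 = π(0.0257)⁴/32 = 4.283×10^-8 m⁴.
Shear stress varies linearly with radius: τ = T·r/J = 11.91 × 0.0113 / 4.283×10^-8 = 3.142×10^6 Pa.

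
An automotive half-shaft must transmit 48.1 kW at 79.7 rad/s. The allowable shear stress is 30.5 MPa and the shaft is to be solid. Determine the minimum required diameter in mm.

46.5 mm

ω = 79.7 rad/s, so T = P/ω = 48.1×10³ / 79.70 = 603.5 N·m.
For a solid shaft τ_max = 16T/(πd³), so d = (16T/(π τ_allow))^(1/3) = (16·603.5/(π·3.05×10^7))^(1/3) = 0.04654 m.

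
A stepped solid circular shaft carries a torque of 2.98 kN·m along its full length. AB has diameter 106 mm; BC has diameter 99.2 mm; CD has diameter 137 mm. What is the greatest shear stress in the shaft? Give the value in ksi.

Under the same torque, τ_max = 16T/(πd³) is largest where d is smallest — segment BC (d = 99.2 mm).
τ_max = 16·2980/(π·(0.0992)³) = 1.555×10^7 Pa.

2.25 ksi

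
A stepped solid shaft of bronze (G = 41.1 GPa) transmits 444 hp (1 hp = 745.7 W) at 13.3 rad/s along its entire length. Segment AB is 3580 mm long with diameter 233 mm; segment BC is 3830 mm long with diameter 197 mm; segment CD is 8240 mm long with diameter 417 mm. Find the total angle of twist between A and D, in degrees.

ω = 13.3 rad/s, so T = P/ω = 444×745.7 / 13.30 = 24890 N·m.
J_AB = π(0.233)⁴/32 = 2.89×10^-4 m⁴; J_BC = π(0.197)⁴/32 = 1.48×10^-4 m⁴; J_CD = π(0.417)⁴/32 = 2.97×10^-3 m⁴.
θ = (T/G)·Σ L_i/J_i = (24890/41.1×10⁹)·(3.58/2.89×10^-4 + 3.83/1.48×10^-4 + 8.24/2.97×10^-3) = 0.02486 rad.

1.42°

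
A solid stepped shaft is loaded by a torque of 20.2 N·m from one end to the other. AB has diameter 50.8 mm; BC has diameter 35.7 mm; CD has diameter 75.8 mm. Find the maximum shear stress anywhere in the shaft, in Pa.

2.26e6 Pa

Under the same torque, τ_max = 16T/(πd³) is largest where d is smallest — segment BC (d = 35.7 mm).
τ_max = 16·20.20/(π·(0.0357)³) = 2.261×10^6 Pa.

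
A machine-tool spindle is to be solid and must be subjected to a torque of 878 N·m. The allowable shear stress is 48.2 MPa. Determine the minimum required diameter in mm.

45.3 mm

For a solid shaft τ_max = 16T/(πd³), so d = (16T/(π τ_allow))^(1/3) = (16·878.0/(π·4.82×10^7))^(1/3) = 0.04527 m.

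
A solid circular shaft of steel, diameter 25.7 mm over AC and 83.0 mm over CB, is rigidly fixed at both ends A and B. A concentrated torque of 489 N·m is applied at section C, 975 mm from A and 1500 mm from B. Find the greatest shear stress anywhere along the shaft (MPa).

Compatibility: T_A·a/J_AC = T_B·b/J_CB with T_A + T_B = T₀.
J_AC = 4.28×10^-8 m⁴, J_CB = 4.66×10^-6 m⁴, so T_A = T₀·(J_AC/a)/((J_AC/a)+(J_CB/b)) = 6.819 N·m, T_B = 482.2 N·m.
τ in each portion: τ_AC = 2.05×10^6 Pa, τ_CB = 4.29×10^6 Pa; maximum is in CB.
τ_max = T_CB·r/J = 482.2·0.0415/4.66×10^-6 = 4.295×10^6 Pa.

4.29 MPa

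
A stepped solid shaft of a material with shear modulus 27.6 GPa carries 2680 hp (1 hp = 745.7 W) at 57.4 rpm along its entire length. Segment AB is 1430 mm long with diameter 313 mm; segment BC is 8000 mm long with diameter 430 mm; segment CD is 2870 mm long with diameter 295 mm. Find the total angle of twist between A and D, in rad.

ω = 2π·57.4/60 = 6.011 rad/s, so T = P/ω = 2680×745.7 / 6.011 = 332500 N·m.
J_AB = π(0.313)⁴/32 = 9.42×10^-4 m⁴; J_BC = π(0.430)⁴/32 = 3.36×10^-3 m⁴; J_CD = π(0.295)⁴/32 = 7.44×10^-4 m⁴.
θ = (T/G)·Σ L_i/J_i = (332500/27.6×10⁹)·(1.43/9.42×10^-4 + 8.00/3.36×10^-3 + 2.87/7.44×10^-4) = 0.09349 rad.

0.0935 rad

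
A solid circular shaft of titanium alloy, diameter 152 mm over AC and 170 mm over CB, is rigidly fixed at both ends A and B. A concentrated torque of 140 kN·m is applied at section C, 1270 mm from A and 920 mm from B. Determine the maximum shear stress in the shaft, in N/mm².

99.2 N/mm²

Compatibility: T_A·a/J_AC = T_B·b/J_CB with T_A + T_B = T₀.
J_AC = 5.24×10^-5 m⁴, J_CB = 8.20×10^-5 m⁴, so T_A = T₀·(J_AC/a)/((J_AC/a)+(J_CB/b)) = 44300 N·m, T_B = 95700 N·m.
τ in each portion: τ_AC = 6.43×10^7 Pa, τ_CB = 9.92×10^7 Pa; maximum is in CB.
τ_max = T_CB·r/J = 95700·0.0850/8.20×10^-5 = 9.920×10^7 Pa.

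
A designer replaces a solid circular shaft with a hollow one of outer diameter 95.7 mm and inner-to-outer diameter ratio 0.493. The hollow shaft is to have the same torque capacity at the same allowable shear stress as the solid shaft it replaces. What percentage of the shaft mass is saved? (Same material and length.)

Equal τ_max and T ⇒ the solid shaft needs d_s³ = d_o³(1−k⁴), so d_s = 95.7·(1−0.493⁴)^(1/3) = 93.78 mm.
Area ratio A_h/A_s = d_o²(1−k²)/d_s² = (1−k²)/(1−k⁴)^(2/3) = 0.7883.
Mass saving = 1 − 0.7883 = 21.2 %.

21.2 %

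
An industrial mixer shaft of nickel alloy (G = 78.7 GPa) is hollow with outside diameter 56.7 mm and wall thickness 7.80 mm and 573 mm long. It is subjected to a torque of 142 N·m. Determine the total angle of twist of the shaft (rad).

0.00141 rad

J = π(d_o⁴ − d_i⁴)/32 = π(0.0567⁴ − 0.0411⁴)/32 = 7.346×10^-7 m⁴.
θ = T·L/(G·J) = 142.0 × 0.573 / (78.7×10⁹ × 7.346×10^-7) = 1.407×10^-3 rad.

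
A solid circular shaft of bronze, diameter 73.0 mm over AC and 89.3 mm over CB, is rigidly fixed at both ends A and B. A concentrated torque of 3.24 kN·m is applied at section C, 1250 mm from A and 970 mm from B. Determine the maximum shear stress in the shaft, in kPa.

Compatibility: T_A·a/J_AC = T_B·b/J_CB with T_A + T_B = T₀.
J_AC = 2.79×10^-6 m⁴, J_CB = 6.24×10^-6 m⁴, so T_A = T₀·(J_AC/a)/((J_AC/a)+(J_CB/b)) = 833.8 N·m, T_B = 2406 N·m.
τ in each portion: τ_AC = 1.09×10^7 Pa, τ_CB = 1.72×10^7 Pa; maximum is in CB.
τ_max = T_CB·r/J = 2406·0.0446/6.24×10^-6 = 1.721×10^7 Pa.

17200 kPa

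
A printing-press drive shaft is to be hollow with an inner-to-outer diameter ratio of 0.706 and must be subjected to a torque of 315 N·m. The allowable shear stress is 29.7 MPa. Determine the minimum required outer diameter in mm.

41.6 mm

For a hollow shaft with d_i/d_o = 0.706: τ_max = 16T/(π d_o³ (1−k⁴)), so d_o = [16T/(π τ_allow (1−k⁴))]^(1/3) = [16·315.0/(π·2.97×10^7·0.7516)]^(1/3) = 0.04158 m.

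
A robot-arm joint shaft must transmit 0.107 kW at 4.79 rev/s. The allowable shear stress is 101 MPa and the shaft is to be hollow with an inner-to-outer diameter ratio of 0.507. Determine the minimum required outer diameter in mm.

5.77 mm

ω = 2π·4.79 = 30.10 rad/s, so T = P/ω = 0.107×10³ / 30.10 = 3.555 N·m.
For a hollow shaft with d_i/d_o = 0.507: τ_max = 16T/(π d_o³ (1−k⁴)), so d_o = [16T/(π τ_allow (1−k⁴))]^(1/3) = [16·3.555/(π·1.01×10^8·0.9339)]^(1/3) = 0.005769 m.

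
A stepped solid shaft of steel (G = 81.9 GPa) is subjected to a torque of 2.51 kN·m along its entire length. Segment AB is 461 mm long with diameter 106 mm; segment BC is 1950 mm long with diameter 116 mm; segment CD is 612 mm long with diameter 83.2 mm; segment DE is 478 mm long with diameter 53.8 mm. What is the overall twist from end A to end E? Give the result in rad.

J_AB = π(0.106)⁴/32 = 1.24×10^-5 m⁴; J_BC = π(0.116)⁴/32 = 1.78×10^-5 m⁴; J_CD = π(0.0832)⁴/32 = 4.70×10^-6 m⁴; J_DE = π(0.0538)⁴/32 = 8.22×10^-7 m⁴.
θ = (T/G)·Σ L_i/J_i = (2510/81.9×10⁹)·(0.461/1.24×10^-5 + 1.95/1.78×10^-5 + 0.612/4.70×10^-6 + 0.478/8.22×10^-7) = 0.02630 rad.

0.0263 rad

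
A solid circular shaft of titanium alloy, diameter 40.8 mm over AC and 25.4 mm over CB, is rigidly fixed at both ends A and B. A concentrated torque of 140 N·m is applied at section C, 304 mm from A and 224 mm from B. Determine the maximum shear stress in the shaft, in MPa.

8.72 MPa

Compatibility: T_A·a/J_AC = T_B·b/J_CB with T_A + T_B = T₀.
J_AC = 2.72×10^-7 m⁴, J_CB = 4.09×10^-8 m⁴, so T_A = T₀·(J_AC/a)/((J_AC/a)+(J_CB/b)) = 116.3 N·m, T_B = 23.71 N·m.
τ in each portion: τ_AC = 8.72×10^6 Pa, τ_CB = 7.37×10^6 Pa; maximum is in AC.
τ_max = T_AC·r/J = 116.3·0.0204/2.72×10^-7 = 8.721×10^6 Pa.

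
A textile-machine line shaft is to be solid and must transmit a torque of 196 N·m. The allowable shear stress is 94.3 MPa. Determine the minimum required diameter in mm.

22.0 mm

For a solid shaft τ_max = 16T/(πd³), so d = (16T/(π τ_allow))^(1/3) = (16·196.0/(π·9.43×10^7))^(1/3) = 0.02196 m.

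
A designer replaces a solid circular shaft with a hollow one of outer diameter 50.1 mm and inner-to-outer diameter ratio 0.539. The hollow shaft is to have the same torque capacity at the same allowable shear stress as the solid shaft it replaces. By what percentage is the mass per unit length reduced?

24.8 %

Equal τ_max and T ⇒ the solid shaft needs d_s³ = d_o³(1−k⁴), so d_s = 50.1·(1−0.539⁴)^(1/3) = 48.65 mm.
Area ratio A_h/A_s = d_o²(1−k²)/d_s² = (1−k²)/(1−k⁴)^(2/3) = 0.7524.
Mass saving = 1 − 0.7524 = 24.8 %.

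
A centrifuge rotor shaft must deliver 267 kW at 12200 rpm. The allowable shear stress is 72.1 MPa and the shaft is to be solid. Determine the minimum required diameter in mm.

24.5 mm

ω = 2π·12200/60 = 1278 rad/s, so T = P/ω = 267×10³ / 1278 = 209.0 N·m.
For a solid shaft τ_max = 16T/(πd³), so d = (16T/(π τ_allow))^(1/3) = (16·209.0/(π·7.21×10^7))^(1/3) = 0.02453 m.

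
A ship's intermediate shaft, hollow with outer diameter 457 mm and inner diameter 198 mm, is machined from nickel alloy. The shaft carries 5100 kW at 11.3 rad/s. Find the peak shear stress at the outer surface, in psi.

ω = 11.3 rad/s, so T = P/ω = 5100×10³ / 11.30 = 451300 N·m.
J = π(d_o⁴ − d_i⁴)/32 = π(0.457⁴ − 0.198⁴)/32 = 4.131×10^-3 m⁴.
τ_max = T·r/J = 451300 × 0.229 / 4.131×10^-3 = 2.496×10^7 Pa.

3620 psi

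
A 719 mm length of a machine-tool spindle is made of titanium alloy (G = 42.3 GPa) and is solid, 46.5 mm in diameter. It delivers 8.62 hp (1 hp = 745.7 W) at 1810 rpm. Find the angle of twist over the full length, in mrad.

1.26 mrad

ω = 2π·1810/60 = 189.5 rad/s, so T = P/ω = 8.62×745.7 / 189.5 = 33.91 N·m.
J = πd⁴/32 = π(0.0465)⁴/32 = 4.590×10^-7 m⁴.
θ = T·L/(G·J) = 33.91 × 0.719 / (42.3×10⁹ × 4.590×10^-7) = 1.256×10^-3 rad.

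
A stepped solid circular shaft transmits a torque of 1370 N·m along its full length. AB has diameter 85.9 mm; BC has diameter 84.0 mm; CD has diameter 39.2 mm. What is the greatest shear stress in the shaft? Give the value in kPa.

116000 kPa

Under the same torque, τ_max = 16T/(πd³) is largest where d is smallest — segment CD (d = 39.2 mm).
τ_max = 16·1370/(π·(0.0392)³) = 1.158×10^8 Pa.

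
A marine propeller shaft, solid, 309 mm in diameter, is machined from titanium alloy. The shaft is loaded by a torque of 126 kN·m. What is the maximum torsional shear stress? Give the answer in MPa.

J = πd⁴/32 = π(0.309)⁴/32 = 8.950×10^-4 m⁴.
τ_max = T·r/J = 126000 × 0.154 / 8.950×10^-4 = 2.175×10^7 Pa.

21.8 MPa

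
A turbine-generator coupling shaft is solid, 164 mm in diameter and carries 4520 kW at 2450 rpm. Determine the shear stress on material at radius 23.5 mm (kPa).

ω = 2π·2450/60 = 256.6 rad/s, so T = P/ω = 4520×10³ / 256.6 = 17620 N·m.
J = πd⁴/32 = π(0.164)⁴/32 = 7.102×10^-5 m⁴.
Shear stress varies linearly with radius: τ = T·r/J = 17620 × 0.0235 / 7.102×10^-5 = 5.830×10^6 Pa.

5830 kPa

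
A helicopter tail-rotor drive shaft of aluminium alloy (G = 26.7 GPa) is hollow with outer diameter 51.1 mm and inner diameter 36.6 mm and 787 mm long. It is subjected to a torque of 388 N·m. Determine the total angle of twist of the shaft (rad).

0.0232 rad

J = π(d_o⁴ − d_i⁴)/32 = π(0.0511⁴ − 0.0366⁴)/32 = 4.932×10^-7 m⁴.
θ = T·L/(G·J) = 388.0 × 0.787 / (26.7×10⁹ × 4.932×10^-7) = 0.02319 rad.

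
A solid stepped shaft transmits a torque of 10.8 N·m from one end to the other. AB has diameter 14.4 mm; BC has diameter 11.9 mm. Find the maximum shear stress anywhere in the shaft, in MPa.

Under the same torque, τ_max = 16T/(πd³) is largest where d is smallest — segment BC (d = 11.9 mm).
τ_max = 16·10.80/(π·(0.0119)³) = 3.264×10^7 Pa.

32.6 MPa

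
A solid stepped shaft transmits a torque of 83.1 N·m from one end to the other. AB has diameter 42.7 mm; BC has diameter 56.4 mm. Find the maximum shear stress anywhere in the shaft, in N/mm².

5.44 N/mm²

Under the same torque, τ_max = 16T/(πd³) is largest where d is smallest — segment AB (d = 42.7 mm).
τ_max = 16·83.10/(π·(0.0427)³) = 5.436×10^6 Pa.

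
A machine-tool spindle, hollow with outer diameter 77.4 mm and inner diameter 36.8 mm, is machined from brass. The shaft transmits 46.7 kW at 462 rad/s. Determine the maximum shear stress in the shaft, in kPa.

1170 kPa

ω = 462 rad/s, so T = P/ω = 46.7×10³ / 462.0 = 101.1 N·m.
J = π(d_o⁴ − d_i⁴)/32 = π(0.0774⁴ − 0.0368⁴)/32 = 3.343×10^-6 m⁴.
τ_max = T·r/J = 101.1 × 0.0387 / 3.343×10^-6 = 1.170×10^6 Pa.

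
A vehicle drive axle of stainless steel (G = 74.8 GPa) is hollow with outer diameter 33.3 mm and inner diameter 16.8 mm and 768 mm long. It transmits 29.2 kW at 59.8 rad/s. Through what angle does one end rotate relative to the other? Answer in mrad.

44.4 mrad

ω = 59.8 rad/s, so T = P/ω = 29.2×10³ / 59.80 = 488.3 N·m.
J = π(d_o⁴ − d_i⁴)/32 = π(0.0333⁴ − 0.0168⁴)/32 = 1.129×10^-7 m⁴.
θ = T·L/(G·J) = 488.3 × 0.768 / (74.8×10⁹ × 1.129×10^-7) = 0.04441 rad.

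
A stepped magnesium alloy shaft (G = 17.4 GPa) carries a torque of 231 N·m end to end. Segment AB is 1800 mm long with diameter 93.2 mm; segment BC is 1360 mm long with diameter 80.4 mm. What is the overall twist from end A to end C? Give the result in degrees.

J_AB = π(0.0932)⁴/32 = 7.41×10^-6 m⁴; J_BC = π(0.0804)⁴/32 = 4.10×10^-6 m⁴.
θ = (T/G)·Σ L_i/J_i = (231.0/17.4×10⁹)·(1.80/7.41×10^-6 + 1.36/4.10×10^-6) = 7.627×10^-3 rad.

0.437°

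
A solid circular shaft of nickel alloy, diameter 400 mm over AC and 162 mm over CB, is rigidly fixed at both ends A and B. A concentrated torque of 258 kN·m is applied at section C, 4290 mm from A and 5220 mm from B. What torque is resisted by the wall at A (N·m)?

Compatibility: T_A·a/J_AC = T_B·b/J_CB with T_A + T_B = T₀.
J_AC = 2.51×10^-3 m⁴, J_CB = 6.76×10^-5 m⁴, so T_A = T₀·(J_AC/a)/((J_AC/a)+(J_CB/b)) = 252400 N·m, T_B = 5581 N·m.

252000 N·m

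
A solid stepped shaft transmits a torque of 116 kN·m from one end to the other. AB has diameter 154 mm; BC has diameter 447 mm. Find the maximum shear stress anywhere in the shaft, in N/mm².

162 N/mm²

Under the same torque, τ_max = 16T/(πd³) is largest where d is smallest — segment AB (d = 154 mm).
τ_max = 16·116000/(π·(0.154)³) = 1.618×10^8 Pa.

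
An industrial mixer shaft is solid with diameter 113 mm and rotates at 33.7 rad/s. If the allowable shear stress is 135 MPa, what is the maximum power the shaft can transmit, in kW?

1290 kW

J = πd⁴/32 = π(0.113)⁴/32 = 1.601×10^-5 m⁴.
T_max = τ_allow·J/r = 1.35×10^8 × 1.601×10^-5 / 0.0565 = 38250 N·m.
ω = 33.7 rad/s, so P_max = T_max·ω = 1.289×10^6 W.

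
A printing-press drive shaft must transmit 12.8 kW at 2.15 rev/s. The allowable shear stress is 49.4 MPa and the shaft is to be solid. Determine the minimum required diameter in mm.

ω = 2π·2.15 = 13.51 rad/s, so T = P/ω = 12.8×10³ / 13.51 = 947.5 N·m.
For a solid shaft τ_max = 16T/(πd³), so d = (16T/(π τ_allow))^(1/3) = (16·947.5/(π·4.94×10^7))^(1/3) = 0.04606 m.

46.1 mm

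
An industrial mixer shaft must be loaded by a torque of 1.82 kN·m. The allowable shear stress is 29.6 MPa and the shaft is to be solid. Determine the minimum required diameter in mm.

67.9 mm

For a solid shaft τ_max = 16T/(πd³), so d = (16T/(π τ_allow))^(1/3) = (16·1820/(π·2.96×10^7))^(1/3) = 0.06791 m.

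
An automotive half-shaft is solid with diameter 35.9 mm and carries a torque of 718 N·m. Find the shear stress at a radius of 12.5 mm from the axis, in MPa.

J = πd⁴/32 = π(0.0359)⁴/32 = 1.631×10^-7 m⁴.
Shear stress varies linearly with radius: τ = T·r/J = 718.0 × 0.0125 / 1.631×10^-7 = 5.504×10^7 Pa.

55.0 MPa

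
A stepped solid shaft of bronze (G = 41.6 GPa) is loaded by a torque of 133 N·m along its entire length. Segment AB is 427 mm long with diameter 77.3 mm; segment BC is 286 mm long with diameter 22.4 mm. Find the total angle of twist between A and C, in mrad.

37.4 mrad

J_AB = π(0.0773)⁴/32 = 3.51×10^-6 m⁴; J_BC = π(0.0224)⁴/32 = 2.47×10^-8 m⁴.
θ = (T/G)·Σ L_i/J_i = (133.0/41.6×10⁹)·(0.427/3.51×10^-6 + 0.286/2.47×10^-8) = 0.03738 rad.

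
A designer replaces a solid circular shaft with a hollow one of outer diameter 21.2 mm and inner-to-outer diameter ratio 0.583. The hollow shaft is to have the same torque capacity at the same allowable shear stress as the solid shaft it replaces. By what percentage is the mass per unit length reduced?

28.4 %

Equal τ_max and T ⇒ the solid shaft needs d_s³ = d_o³(1−k⁴), so d_s = 21.2·(1−0.583⁴)^(1/3) = 20.35 mm.
Area ratio A_h/A_s = d_o²(1−k²)/d_s² = (1−k²)/(1−k⁴)^(2/3) = 0.7164.
Mass saving = 1 − 0.7164 = 28.4 %.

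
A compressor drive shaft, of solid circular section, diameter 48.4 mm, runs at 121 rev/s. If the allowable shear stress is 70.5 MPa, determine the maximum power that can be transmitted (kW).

J = πd⁴/32 = π(0.0484)⁴/32 = 5.387×10^-7 m⁴.
T_max = τ_allow·J/r = 7.05×10^7 × 5.387×10^-7 / 0.0242 = 1569 N·m.
ω = 2π·121 = 760.3 rad/s, so P_max = T_max·ω = 1.193×10^6 W.

1190 kW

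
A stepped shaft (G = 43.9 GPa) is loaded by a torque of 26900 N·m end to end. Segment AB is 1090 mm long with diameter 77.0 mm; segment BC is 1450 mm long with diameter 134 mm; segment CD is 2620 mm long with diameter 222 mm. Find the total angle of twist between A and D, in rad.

0.228 rad

J_AB = π(0.0770)⁴/32 = 3.45×10^-6 m⁴; J_BC = π(0.134)⁴/32 = 3.17×10^-5 m⁴; J_CD = π(0.222)⁴/32 = 2.38×10^-4 m⁴.
θ = (T/G)·Σ L_i/J_i = (26900/43.9×10⁹)·(1.09/3.45×10^-6 + 1.45/3.17×10^-5 + 2.62/2.38×10^-4) = 0.2283 rad.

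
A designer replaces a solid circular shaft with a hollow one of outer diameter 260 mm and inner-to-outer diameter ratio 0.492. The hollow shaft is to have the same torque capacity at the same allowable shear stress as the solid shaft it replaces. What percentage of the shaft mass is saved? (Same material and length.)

21.1 %

Equal τ_max and T ⇒ the solid shaft needs d_s³ = d_o³(1−k⁴), so d_s = 260·(1−0.492⁴)^(1/3) = 254.8 mm.
Area ratio A_h/A_s = d_o²(1−k²)/d_s² = (1−k²)/(1−k⁴)^(2/3) = 0.7891.
Mass saving = 1 − 0.7891 = 21.1 %.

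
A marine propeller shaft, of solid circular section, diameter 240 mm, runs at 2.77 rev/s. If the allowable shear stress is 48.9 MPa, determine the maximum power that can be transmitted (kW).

2310 kW

J = πd⁴/32 = π(0.240)⁴/32 = 3.257×10^-4 m⁴.
T_max = τ_allow·J/r = 4.89×10^7 × 3.257×10^-4 / 0.120 = 132700 N·m.
ω = 2π·2.77 = 17.40 rad/s, so P_max = T_max·ω = 2.310×10^6 W.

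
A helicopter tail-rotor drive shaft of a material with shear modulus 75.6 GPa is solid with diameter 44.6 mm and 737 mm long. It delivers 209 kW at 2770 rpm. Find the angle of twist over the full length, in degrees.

1.04°

ω = 2π·2770/60 = 290.1 rad/s, so T = P/ω = 209×10³ / 290.1 = 720.5 N·m.
J = πd⁴/32 = π(0.0446)⁴/32 = 3.885×10^-7 m⁴.
θ = T·L/(G·J) = 720.5 × 0.737 / (75.6×10⁹ × 3.885×10^-7) = 0.01808 rad.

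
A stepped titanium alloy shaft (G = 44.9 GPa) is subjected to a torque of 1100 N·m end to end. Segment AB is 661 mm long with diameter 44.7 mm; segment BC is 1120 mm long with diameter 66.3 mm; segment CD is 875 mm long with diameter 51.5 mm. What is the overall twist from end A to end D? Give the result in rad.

J_AB = π(0.0447)⁴/32 = 3.92×10^-7 m⁴; J_BC = π(0.0663)⁴/32 = 1.90×10^-6 m⁴; J_CD = π(0.0515)⁴/32 = 6.91×10^-7 m⁴.
θ = (T/G)·Σ L_i/J_i = (1100/44.9×10⁹)·(0.661/3.92×10^-7 + 1.12/1.90×10^-6 + 0.875/6.91×10^-7) = 0.08682 rad.

0.0868 rad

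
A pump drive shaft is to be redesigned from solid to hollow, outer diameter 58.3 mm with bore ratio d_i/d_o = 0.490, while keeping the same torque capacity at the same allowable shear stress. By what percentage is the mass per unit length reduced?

Equal τ_max and T ⇒ the solid shaft needs d_s³ = d_o³(1−k⁴), so d_s = 58.3·(1−0.490⁴)^(1/3) = 57.16 mm.
Area ratio A_h/A_s = d_o²(1−k²)/d_s² = (1−k²)/(1−k⁴)^(2/3) = 0.7906.
Mass saving = 1 − 0.7906 = 20.9 %.

20.9 %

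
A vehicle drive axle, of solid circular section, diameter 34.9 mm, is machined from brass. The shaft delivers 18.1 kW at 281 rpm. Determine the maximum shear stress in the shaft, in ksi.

10.7 ksi

ω = 2π·281/60 = 29.43 rad/s, so T = P/ω = 18.1×10³ / 29.43 = 615.1 N·m.
J = πd⁴/32 = π(0.0349)⁴/32 = 1.456×10^-7 m⁴.
τ_max = T·r/J = 615.1 × 0.0175 / 1.456×10^-7 = 7.369×10^7 Pa.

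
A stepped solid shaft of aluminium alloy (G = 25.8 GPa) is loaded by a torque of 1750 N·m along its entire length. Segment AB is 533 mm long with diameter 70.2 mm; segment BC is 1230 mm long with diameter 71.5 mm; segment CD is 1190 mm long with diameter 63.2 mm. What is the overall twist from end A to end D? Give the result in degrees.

J_AB = π(0.0702)⁴/32 = 2.38×10^-6 m⁴; J_BC = π(0.0715)⁴/32 = 2.57×10^-6 m⁴; J_CD = π(0.0632)⁴/32 = 1.57×10^-6 m⁴.
θ = (T/G)·Σ L_i/J_i = (1750/25.8×10⁹)·(0.533/2.38×10^-6 + 1.23/2.57×10^-6 + 1.19/1.57×10^-6) = 0.09921 rad.

5.68°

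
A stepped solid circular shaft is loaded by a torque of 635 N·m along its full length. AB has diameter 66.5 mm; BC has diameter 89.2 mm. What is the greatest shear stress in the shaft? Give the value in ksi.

Under the same torque, τ_max = 16T/(πd³) is largest where d is smallest — segment AB (d = 66.5 mm).
τ_max = 16·635.0/(π·(0.0665)³) = 1.100×10^7 Pa.

1.59 ksi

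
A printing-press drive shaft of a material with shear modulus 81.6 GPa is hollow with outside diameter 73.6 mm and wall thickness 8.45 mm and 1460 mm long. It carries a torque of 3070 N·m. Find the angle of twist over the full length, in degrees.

1.69°

J = π(d_o⁴ − d_i⁴)/32 = π(0.0736⁴ − 0.0567⁴)/32 = 1.866×10^-6 m⁴.
θ = T·L/(G·J) = 3070 × 1.46 / (81.6×10⁹ × 1.866×10^-6) = 0.02944 rad.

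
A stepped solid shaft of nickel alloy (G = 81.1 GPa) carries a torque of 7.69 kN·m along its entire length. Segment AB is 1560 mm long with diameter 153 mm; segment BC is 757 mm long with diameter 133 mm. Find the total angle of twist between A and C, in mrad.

5.09 mrad

J_AB = π(0.153)⁴/32 = 5.38×10^-5 m⁴; J_BC = π(0.133)⁴/32 = 3.07×10^-5 m⁴.
θ = (T/G)·Σ L_i/J_i = (7690/81.1×10⁹)·(1.56/5.38×10^-5 + 0.757/3.07×10^-5) = 5.086×10^-3 rad.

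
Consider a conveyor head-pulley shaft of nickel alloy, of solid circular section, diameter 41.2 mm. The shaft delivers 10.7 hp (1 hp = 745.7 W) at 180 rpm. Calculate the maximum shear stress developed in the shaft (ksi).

ω = 2π·180/60 = 18.85 rad/s, so T = P/ω = 10.7×745.7 / 18.85 = 423.3 N·m.
J = πd⁴/32 = π(0.0412)⁴/32 = 2.829×10^-7 m⁴.
τ_max = T·r/J = 423.3 × 0.0206 / 2.829×10^-7 = 3.083×10^7 Pa.

4.47 ksi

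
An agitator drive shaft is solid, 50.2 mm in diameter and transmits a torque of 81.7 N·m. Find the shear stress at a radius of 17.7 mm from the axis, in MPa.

2.32 MPa

J = πd⁴/32 = π(0.0502)⁴/32 = 6.235×10^-7 m⁴.
Shear stress varies linearly with radius: τ = T·r/J = 81.70 × 0.0177 / 6.235×10^-7 = 2.319×10^6 Pa.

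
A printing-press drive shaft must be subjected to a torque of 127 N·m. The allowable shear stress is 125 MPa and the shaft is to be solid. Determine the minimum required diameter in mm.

For a solid shaft τ_max = 16T/(πd³), so d = (16T/(π τ_allow))^(1/3) = (16·127.0/(π·1.25×10^8))^(1/3) = 0.01730 m.

17.3 mm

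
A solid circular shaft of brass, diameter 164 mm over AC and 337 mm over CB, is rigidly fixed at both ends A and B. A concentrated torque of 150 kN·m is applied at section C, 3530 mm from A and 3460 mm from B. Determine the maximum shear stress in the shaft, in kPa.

Compatibility: T_A·a/J_AC = T_B·b/J_CB with T_A + T_B = T₀.
J_AC = 7.10×10^-5 m⁴, J_CB = 1.27×10^-3 m⁴, so T_A = T₀·(J_AC/a)/((J_AC/a)+(J_CB/b)) = 7816 N·m, T_B = 142200 N·m.
τ in each portion: τ_AC = 9.02×10^6 Pa, τ_CB = 1.89×10^7 Pa; maximum is in CB.
τ_max = T_CB·r/J = 142200·0.169/1.27×10^-3 = 1.892×10^7 Pa.

18900 kPa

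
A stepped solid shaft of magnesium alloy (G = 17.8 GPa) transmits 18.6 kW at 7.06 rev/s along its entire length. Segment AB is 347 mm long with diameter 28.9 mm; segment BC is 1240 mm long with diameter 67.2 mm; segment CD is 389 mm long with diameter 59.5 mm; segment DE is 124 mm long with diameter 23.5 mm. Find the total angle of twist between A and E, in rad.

ω = 2π·7.06 = 44.36 rad/s, so T = P/ω = 18.6×10³ / 44.36 = 419.3 N·m.
J_AB = π(0.0289)⁴/32 = 6.85×10^-8 m⁴; J_BC = π(0.0672)⁴/32 = 2.00×10^-6 m⁴; J_CD = π(0.0595)⁴/32 = 1.23×10^-6 m⁴; J_DE = π(0.0235)⁴/32 = 2.99×10^-8 m⁴.
θ = (T/G)·Σ L_i/J_i = (419.3/17.8×10⁹)·(0.347/6.85×10^-8 + 1.24/2.00×10^-6 + 0.389/1.23×10^-6 + 0.124/2.99×10^-8) = 0.2390 rad.

0.239 rad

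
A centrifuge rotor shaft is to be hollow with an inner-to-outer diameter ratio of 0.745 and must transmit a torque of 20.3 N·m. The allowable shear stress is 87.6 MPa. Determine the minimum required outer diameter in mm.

11.9 mm

For a hollow shaft with d_i/d_o = 0.745: τ_max = 16T/(π d_o³ (1−k⁴)), so d_o = [16T/(π τ_allow (1−k⁴))]^(1/3) = [16·20.30/(π·8.76×10^7·0.6919)]^(1/3) = 0.01195 m.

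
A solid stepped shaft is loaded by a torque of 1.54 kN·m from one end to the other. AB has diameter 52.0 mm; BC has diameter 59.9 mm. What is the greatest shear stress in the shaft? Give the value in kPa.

Under the same torque, τ_max = 16T/(πd³) is largest where d is smallest — segment AB (d = 52.0 mm).
τ_max = 16·1540/(π·(0.0520)³) = 5.578×10^7 Pa.

55800 kPa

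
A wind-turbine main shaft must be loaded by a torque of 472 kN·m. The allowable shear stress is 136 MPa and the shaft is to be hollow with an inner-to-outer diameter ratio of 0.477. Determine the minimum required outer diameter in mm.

265 mm

For a hollow shaft with d_i/d_o = 0.477: τ_max = 16T/(π d_o³ (1−k⁴)), so d_o = [16T/(π τ_allow (1−k⁴))]^(1/3) = [16·472000/(π·1.36×10^8·0.9482)]^(1/3) = 0.2651 m.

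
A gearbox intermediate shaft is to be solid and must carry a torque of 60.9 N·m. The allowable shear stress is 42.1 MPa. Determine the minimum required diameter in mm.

For a solid shaft τ_max = 16T/(πd³), so d = (16T/(π τ_allow))^(1/3) = (16·60.90/(π·4.21×10^7))^(1/3) = 0.01946 m.

19.5 mm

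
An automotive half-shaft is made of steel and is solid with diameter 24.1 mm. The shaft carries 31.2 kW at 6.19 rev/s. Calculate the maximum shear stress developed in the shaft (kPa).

292000 kPa

ω = 2π·6.19 = 38.89 rad/s, so T = P/ω = 31.2×10³ / 38.89 = 802.2 N·m.
J = πd⁴/32 = π(0.0241)⁴/32 = 3.312×10^-8 m⁴.
τ_max = T·r/J = 802.2 × 0.0120 / 3.312×10^-8 = 2.919×10^8 Pa.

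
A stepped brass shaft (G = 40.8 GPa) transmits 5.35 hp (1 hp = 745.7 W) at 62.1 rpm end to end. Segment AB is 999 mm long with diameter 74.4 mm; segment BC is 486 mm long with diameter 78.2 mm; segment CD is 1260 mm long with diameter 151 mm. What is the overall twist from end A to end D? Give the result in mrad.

7.36 mrad

ω = 2π·62.1/60 = 6.503 rad/s, so T = P/ω = 5.35×745.7 / 6.503 = 613.5 N·m.
J_AB = π(0.0744)⁴/32 = 3.01×10^-6 m⁴; J_BC = π(0.0782)⁴/32 = 3.67×10^-6 m⁴; J_CD = π(0.151)⁴/32 = 5.10×10^-5 m⁴.
θ = (T/G)·Σ L_i/J_i = (613.5/40.8×10⁹)·(0.999/3.01×10^-6 + 0.486/3.67×10^-6 + 1.26/5.10×10^-5) = 7.355×10^-3 rad.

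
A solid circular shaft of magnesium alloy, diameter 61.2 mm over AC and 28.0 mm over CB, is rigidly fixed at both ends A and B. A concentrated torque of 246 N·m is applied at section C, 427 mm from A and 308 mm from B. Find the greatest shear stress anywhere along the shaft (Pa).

Compatibility: T_A·a/J_AC = T_B·b/J_CB with T_A + T_B = T₀.
J_AC = 1.38×10^-6 m⁴, J_CB = 6.03×10^-8 m⁴, so T_A = T₀·(J_AC/a)/((J_AC/a)+(J_CB/b)) = 231.9 N·m, T_B = 14.09 N·m.
τ in each portion: τ_AC = 5.15×10^6 Pa, τ_CB = 3.27×10^6 Pa; maximum is in AC.
τ_max = T_AC·r/J = 231.9·0.0306/1.38×10^-6 = 5.153×10^6 Pa.

5.15e6 Pa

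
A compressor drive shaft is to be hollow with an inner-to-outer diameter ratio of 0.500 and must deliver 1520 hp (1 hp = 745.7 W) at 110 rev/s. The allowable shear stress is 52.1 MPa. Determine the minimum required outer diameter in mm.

ω = 2π·110 = 691.2 rad/s, so T = P/ω = 1520×745.7 / 691.2 = 1640 N·m.
For a hollow shaft with d_i/d_o = 0.500: τ_max = 16T/(π d_o³ (1−k⁴)), so d_o = [16T/(π τ_allow (1−k⁴))]^(1/3) = [16·1640/(π·5.21×10^7·0.9375)]^(1/3) = 0.05550 m.

55.5 mm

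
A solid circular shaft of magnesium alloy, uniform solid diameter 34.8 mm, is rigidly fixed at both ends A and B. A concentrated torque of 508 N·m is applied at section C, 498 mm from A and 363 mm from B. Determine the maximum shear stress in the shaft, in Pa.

With uniform GJ and both ends fixed, compatibility θ_AC = θ_CB gives T_A·a = T_B·b, together with T_A + T_B = T₀.
T_A = T₀·b/(a+b) = 508.0·363/861.0 = 214.2 N·m; T_B = 293.8 N·m.
τ in each portion: τ_AC = 2.59×10^7 Pa, τ_CB = 3.55×10^7 Pa; maximum is in CB.
τ_max = T_CB·r/J = 293.8·0.0174/1.44×10^-7 = 3.551×10^7 Pa.

3.55e7 Pa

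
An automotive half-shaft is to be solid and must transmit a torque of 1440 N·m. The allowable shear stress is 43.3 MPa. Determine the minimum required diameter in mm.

For a solid shaft τ_max = 16T/(πd³), so d = (16T/(π τ_allow))^(1/3) = (16·1440/(π·4.33×10^7))^(1/3) = 0.05533 m.

55.3 mm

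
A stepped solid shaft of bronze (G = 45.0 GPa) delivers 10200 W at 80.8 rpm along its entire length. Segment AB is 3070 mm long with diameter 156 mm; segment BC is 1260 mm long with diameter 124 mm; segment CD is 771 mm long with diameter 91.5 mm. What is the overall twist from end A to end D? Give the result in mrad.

ω = 2π·80.8/60 = 8.461 rad/s, so T = P/ω = 10200 / 8.461 = 1205 N·m.
J_AB = π(0.156)⁴/32 = 5.81×10^-5 m⁴; J_BC = π(0.124)⁴/32 = 2.32×10^-5 m⁴; J_CD = π(0.0915)⁴/32 = 6.88×10^-6 m⁴.
θ = (T/G)·Σ L_i/J_i = (1205/45.0×10⁹)·(3.07/5.81×10^-5 + 1.26/2.32×10^-5 + 0.771/6.88×10^-6) = 5.870×10^-3 rad.

5.87 mrad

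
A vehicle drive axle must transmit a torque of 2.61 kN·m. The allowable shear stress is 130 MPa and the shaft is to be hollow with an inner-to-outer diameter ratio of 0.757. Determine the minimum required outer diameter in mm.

For a hollow shaft with d_i/d_o = 0.757: τ_max = 16T/(π d_o³ (1−k⁴)), so d_o = [16T/(π τ_allow (1−k⁴))]^(1/3) = [16·2610/(π·1.30×10^8·0.6716)]^(1/3) = 0.05340 m.

53.4 mm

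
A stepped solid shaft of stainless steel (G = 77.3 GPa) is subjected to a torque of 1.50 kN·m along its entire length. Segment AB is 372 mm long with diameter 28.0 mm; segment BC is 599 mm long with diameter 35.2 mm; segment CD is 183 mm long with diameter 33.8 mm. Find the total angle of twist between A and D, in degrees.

12.9°

J_AB = π(0.0280)⁴/32 = 6.03×10^-8 m⁴; J_BC = π(0.0352)⁴/32 = 1.51×10^-7 m⁴; J_CD = π(0.0338)⁴/32 = 1.28×10^-7 m⁴.
θ = (T/G)·Σ L_i/J_i = (1500/77.3×10⁹)·(0.372/6.03×10^-8 + 0.599/1.51×10^-7 + 0.183/1.28×10^-7) = 0.2245 rad.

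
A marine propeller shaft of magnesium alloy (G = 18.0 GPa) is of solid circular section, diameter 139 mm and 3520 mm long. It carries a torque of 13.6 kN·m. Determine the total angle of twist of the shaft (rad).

0.0726 rad

J = πd⁴/32 = π(0.139)⁴/32 = 3.665×10^-5 m⁴.
θ = T·L/(G·J) = 13600 × 3.52 / (18.0×10⁹ × 3.665×10^-5) = 0.07257 rad.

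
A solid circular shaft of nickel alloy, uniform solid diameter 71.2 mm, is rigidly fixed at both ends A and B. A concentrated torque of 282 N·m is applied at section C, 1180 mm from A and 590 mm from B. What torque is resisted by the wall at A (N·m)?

With uniform GJ and both ends fixed, compatibility θ_AC = θ_CB gives T_A·a = T_B·b, together with T_A + T_B = T₀.
T_A = T₀·b/(a+b) = 282.0·590/1770 = 94.00 N·m; T_B = 188.0 N·m.

94.0 N·m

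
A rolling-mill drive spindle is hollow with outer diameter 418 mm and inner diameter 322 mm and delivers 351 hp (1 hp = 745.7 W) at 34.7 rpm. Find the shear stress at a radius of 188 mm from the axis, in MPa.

6.97 MPa

ω = 2π·34.7/60 = 3.634 rad/s, so T = P/ω = 351×745.7 / 3.634 = 72030 N·m.
J = π(d_o⁴ − d_i⁴)/32 = π(0.418⁴ − 0.322⁴)/32 = 1.942×10^-3 m⁴.
Shear stress varies linearly with radius: τ = T·r/J = 72030 × 0.188 / 1.942×10^-3 = 6.974×10^6 Pa.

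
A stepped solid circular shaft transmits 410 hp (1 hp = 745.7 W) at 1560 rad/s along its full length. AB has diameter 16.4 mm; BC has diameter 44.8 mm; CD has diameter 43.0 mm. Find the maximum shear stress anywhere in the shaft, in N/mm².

226 N/mm²

ω = 1560 rad/s, so T = P/ω = 410×745.7 / 1560 = 196.0 N·m.
Under the same torque, τ_max = 16T/(πd³) is largest where d is smallest — segment AB (d = 16.4 mm).
τ_max = 16·196.0/(π·(0.0164)³) = 2.263×10^8 Pa.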